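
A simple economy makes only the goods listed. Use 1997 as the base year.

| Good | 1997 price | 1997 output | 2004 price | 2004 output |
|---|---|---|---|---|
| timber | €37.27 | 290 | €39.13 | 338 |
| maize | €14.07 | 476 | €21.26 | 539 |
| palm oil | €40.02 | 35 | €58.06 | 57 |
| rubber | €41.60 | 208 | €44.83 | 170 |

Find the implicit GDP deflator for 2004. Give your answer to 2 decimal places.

Nominal GDP 2004 = 39.13·338 + 21.26·539 + 58.06·57 + 44.83·170 = 35615.60.
Real GDP 2004 (at 1997 prices) = 37.27·338 + 14.07·539 + 40.02·57 + 41.60·170 = 29534.13.
Deflator = Nominal/Real × 100 = 35615.60/29534.13 × 100 = 120.591.

120.59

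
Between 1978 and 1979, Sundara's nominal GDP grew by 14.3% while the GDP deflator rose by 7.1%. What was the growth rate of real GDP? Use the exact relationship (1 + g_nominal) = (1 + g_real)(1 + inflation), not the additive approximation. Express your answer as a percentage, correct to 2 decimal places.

(1 + g_nom) = (1 + g_real)(1 + π), so g_real = 1.1430 / 1.0710 − 1 = 0.06723.

6.72%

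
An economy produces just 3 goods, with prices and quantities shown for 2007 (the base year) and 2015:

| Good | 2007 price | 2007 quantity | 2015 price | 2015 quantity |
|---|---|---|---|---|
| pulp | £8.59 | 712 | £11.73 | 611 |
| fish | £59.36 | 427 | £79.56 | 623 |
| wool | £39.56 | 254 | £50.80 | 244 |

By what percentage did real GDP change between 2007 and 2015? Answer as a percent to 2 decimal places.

Real GDP 2007 = Nominal GDP 2007 = 8.59·712 + 59.36·427 + 39.56·254 = 41511.04.
Real GDP 2015 (at 2007 prices) = 8.59·611 + 59.36·623 + 39.56·244 = 51882.41.
Real growth = 51882.41/41511.04 − 1 = 0.2498.

24.98%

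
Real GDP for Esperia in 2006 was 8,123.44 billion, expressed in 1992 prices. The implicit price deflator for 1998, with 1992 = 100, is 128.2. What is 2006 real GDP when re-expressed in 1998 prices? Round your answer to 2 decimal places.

10,414.25 billion

Real GDP in 1998 prices = Real GDP in 1992 prices × (P_1998/P_1992) = 8123.44 × 1.282 = 10414.25.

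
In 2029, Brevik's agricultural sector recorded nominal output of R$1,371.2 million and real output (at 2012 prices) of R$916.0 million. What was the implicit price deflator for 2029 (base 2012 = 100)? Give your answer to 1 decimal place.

149.7

implicit price deflator = (Nominal / Real) × 100 = 1371.2 / 916.0 × 100 = 149.69.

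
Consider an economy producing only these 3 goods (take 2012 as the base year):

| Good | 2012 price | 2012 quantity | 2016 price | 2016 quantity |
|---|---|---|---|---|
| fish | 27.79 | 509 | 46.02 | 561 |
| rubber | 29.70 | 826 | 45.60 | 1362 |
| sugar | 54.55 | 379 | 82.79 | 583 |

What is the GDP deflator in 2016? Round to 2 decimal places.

155.04

Nominal GDP 2016 = 46.02·561 + 45.60·1362 + 82.79·583 = 136190.99.
Real GDP 2016 (at 2012 prices) = 27.79·561 + 29.70·1362 + 54.55·583 = 87844.24.
Deflator = Nominal/Real × 100 = 136190.99/87844.24 × 100 = 155.037.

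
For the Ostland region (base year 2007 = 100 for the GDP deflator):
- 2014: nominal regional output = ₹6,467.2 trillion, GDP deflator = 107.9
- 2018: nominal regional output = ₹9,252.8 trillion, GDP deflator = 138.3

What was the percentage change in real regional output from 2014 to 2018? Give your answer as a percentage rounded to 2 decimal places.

11.62%

Deflate each year: 2014 → 6467.2/1.079 = 5993.70; 2018 → 9252.8/1.383 = 6690.38.
So real regional output changed by 6690.38/5993.70 − 1 = 0.1162, i.e. 11.62%.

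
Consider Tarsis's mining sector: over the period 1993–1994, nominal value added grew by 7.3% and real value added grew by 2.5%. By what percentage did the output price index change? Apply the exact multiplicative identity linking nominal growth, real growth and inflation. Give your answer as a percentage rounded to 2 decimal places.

4.68%

(1 + g_nom) = (1 + g_real)(1 + π), so π = 1.0730 / 1.0250 − 1 = 0.04683.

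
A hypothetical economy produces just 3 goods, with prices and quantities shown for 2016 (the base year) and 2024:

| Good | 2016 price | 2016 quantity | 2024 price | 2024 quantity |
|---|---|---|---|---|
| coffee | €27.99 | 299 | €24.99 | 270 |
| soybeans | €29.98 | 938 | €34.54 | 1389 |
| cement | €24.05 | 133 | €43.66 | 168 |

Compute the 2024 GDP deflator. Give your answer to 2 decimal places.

116.56

Nominal GDP 2024 = 24.99·270 + 34.54·1389 + 43.66·168 = 62058.24.
Real GDP 2024 (at 2016 prices) = 27.99·270 + 29.98·1389 + 24.05·168 = 53239.92.
Deflator = Nominal/Real × 100 = 62058.24/53239.92 × 100 = 116.563.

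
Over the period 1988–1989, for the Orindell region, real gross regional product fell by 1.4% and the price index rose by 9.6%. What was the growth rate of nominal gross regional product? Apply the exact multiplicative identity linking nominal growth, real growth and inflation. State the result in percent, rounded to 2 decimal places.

8.07%

(1 + g_nom) = (1 + g_real)(1 + π) = 0.9860 × 1.0960 = 1.08066.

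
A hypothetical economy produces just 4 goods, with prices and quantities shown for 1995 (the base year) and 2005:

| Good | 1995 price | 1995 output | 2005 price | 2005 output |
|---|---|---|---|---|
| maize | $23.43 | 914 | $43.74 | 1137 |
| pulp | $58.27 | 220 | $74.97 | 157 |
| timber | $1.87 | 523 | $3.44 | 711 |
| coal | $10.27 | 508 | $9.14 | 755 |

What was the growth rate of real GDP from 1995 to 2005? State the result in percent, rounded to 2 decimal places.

10.99%

Real GDP 1995 = Nominal GDP 1995 = 23.43·914 + 58.27·220 + 1.87·523 + 10.27·508 = 40429.59.
Real GDP 2005 (at 1995 prices) = 23.43·1137 + 58.27·157 + 1.87·711 + 10.27·755 = 44871.72.
Real growth = 44871.72/40429.59 − 1 = 0.1099.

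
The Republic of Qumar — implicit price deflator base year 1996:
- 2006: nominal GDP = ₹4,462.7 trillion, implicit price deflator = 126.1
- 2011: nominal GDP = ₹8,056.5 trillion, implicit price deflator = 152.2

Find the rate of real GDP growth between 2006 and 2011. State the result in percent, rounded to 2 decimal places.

49.57%

Deflate each year: 2006 → 4462.7/1.261 = 3539.02; 2011 → 8056.5/1.522 = 5293.36.
So real GDP changed by 5293.36/3539.02 − 1 = 0.4957, i.e. 49.57%.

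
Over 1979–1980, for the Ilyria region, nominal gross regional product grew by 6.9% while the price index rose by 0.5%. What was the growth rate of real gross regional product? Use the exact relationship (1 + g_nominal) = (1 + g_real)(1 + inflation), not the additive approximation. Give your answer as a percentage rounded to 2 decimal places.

6.37%

(1 + g_nom) = (1 + g_real)(1 + π), so g_real = 1.0690 / 1.0050 − 1 = 0.06368.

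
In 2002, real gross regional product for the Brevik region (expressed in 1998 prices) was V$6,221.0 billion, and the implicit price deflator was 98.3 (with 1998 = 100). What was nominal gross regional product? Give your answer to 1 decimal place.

V$6,115.2 billion

Nominal gross regional product = Real × (implicit price deflator/100) = 6221.0 × 0.983 = 6115.24.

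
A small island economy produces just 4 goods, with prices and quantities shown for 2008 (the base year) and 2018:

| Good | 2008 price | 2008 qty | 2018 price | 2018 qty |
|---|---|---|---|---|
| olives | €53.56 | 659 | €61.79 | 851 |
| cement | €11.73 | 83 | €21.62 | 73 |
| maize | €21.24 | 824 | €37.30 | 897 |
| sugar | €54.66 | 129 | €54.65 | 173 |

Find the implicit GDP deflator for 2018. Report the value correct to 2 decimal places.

Nominal GDP 2018 = 61.79·851 + 21.62·73 + 37.30·897 + 54.65·173 = 97074.10.
Real GDP 2018 (at 2008 prices) = 53.56·851 + 11.73·73 + 21.24·897 + 54.66·173 = 74944.31.
Deflator = Nominal/Real × 100 = 97074.10/74944.31 × 100 = 129.528.

129.53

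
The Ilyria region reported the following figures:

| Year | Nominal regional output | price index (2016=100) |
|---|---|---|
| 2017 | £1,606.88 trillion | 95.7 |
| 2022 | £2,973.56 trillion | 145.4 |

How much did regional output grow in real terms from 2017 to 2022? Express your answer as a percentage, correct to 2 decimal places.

21.80%

Real regional output 2017 = 1606.88 / 0.957 = 1679.08.
Real regional output 2022 = 2973.56 / 1.454 = 2045.09.
Real growth = 2045.09 / 1679.08 − 1 = 0.2180.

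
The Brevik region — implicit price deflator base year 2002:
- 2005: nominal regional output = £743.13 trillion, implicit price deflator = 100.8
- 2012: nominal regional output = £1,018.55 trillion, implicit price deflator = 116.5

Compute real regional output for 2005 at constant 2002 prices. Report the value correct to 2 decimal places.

Real regional output = Nominal / (implicit price deflator/100) = 743.13 / 1.008 = 737.23.

£737.23 trillion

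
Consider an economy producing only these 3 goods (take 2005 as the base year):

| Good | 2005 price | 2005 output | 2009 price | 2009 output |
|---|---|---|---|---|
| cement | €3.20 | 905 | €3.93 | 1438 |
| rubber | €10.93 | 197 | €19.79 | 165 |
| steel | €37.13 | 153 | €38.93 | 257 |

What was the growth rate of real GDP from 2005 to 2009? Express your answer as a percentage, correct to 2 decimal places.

Real GDP 2005 = Nominal GDP 2005 = 3.20·905 + 10.93·197 + 37.13·153 = 10730.10.
Real GDP 2009 (at 2005 prices) = 3.20·1438 + 10.93·165 + 37.13·257 = 15947.46.
Real growth = 15947.46/10730.10 − 1 = 0.4862.

48.62%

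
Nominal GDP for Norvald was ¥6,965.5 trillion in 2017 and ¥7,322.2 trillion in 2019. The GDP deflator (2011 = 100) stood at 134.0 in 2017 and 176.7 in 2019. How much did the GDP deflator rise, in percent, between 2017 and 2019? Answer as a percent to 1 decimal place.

Price-level change = 176.7 / 134.0 − 1 = 0.3187.

31.9%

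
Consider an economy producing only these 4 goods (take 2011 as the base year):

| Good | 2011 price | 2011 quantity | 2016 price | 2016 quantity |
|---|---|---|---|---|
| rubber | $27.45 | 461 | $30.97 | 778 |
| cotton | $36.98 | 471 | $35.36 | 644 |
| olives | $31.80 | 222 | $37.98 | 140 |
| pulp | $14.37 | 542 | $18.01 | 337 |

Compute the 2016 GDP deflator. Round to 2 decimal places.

106.95

Nominal GDP 2016 = 30.97·778 + 35.36·644 + 37.98·140 + 18.01·337 = 58253.07.
Real GDP 2016 (at 2011 prices) = 27.45·778 + 36.98·644 + 31.80·140 + 14.37·337 = 54465.91.
Deflator = Nominal/Real × 100 = 58253.07/54465.91 × 100 = 106.953.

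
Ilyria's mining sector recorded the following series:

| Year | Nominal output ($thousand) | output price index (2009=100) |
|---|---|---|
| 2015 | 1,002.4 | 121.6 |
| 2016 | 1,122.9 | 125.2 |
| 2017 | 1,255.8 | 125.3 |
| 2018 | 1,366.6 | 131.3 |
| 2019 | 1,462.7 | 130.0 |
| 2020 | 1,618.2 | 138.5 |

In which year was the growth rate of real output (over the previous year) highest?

2017

2016: real = 1122.9/1.252 = 896.88; growth vs 2015 (824.34) = 8.80%.
2017: real = 1255.8/1.253 = 1002.23; growth vs 2016 (896.88) = 11.75%.
2018: real = 1366.6/1.313 = 1040.82; growth vs 2017 (1002.23) = 3.85%.
2019: real = 1462.7/1.300 = 1125.15; growth vs 2018 (1040.82) = 8.10%.
2020: real = 1618.2/1.385 = 1168.38; growth vs 2019 (1125.15) = 3.84%.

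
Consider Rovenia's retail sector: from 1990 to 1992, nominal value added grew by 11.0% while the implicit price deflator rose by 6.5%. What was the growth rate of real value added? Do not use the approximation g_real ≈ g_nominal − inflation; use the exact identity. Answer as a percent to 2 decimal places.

4.23%

(1 + g_nom) = (1 + g_real)(1 + π), so g_real = 1.1100 / 1.0650 − 1 = 0.04225.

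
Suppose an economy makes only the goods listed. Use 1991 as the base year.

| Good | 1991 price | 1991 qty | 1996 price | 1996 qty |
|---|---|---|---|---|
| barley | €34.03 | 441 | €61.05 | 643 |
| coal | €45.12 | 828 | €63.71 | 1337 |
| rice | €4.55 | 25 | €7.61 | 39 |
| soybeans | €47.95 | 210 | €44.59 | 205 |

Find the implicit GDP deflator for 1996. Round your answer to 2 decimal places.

Nominal GDP 1996 = 61.05·643 + 63.71·1337 + 7.61·39 + 44.59·205 = 133873.16.
Real GDP 1996 (at 1991 prices) = 34.03·643 + 45.12·1337 + 4.55·39 + 47.95·205 = 92213.93.
Deflator = Nominal/Real × 100 = 133873.16/92213.93 × 100 = 145.177.

145.18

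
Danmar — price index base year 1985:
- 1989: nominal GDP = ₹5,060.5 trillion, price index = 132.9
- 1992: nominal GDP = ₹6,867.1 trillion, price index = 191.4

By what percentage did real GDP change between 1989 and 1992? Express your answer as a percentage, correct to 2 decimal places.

Deflate each year: 1989 → 5060.5/1.329 = 3807.75; 1992 → 6867.1/1.914 = 3587.83.
So real GDP changed by 3587.83/3807.75 − 1 = -0.0578, i.e. -5.78%.

-5.78%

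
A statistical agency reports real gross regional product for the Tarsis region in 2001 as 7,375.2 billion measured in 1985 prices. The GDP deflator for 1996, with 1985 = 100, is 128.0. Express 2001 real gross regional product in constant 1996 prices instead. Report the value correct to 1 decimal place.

9,440.3 billion

Real gross regional product in 1996 prices = Real gross regional product in 1985 prices × (P_1996/P_1985) = 7375.2 × 1.280 = 9440.26.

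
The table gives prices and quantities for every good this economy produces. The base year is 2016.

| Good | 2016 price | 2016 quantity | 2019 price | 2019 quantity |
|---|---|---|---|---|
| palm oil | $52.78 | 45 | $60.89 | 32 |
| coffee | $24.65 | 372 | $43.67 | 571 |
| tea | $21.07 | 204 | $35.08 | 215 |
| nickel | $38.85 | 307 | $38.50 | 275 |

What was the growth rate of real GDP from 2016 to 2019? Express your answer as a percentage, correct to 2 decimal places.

Real GDP 2016 = Nominal GDP 2016 = 52.78·45 + 24.65·372 + 21.07·204 + 38.85·307 = 27770.13.
Real GDP 2019 (at 2016 prices) = 52.78·32 + 24.65·571 + 21.07·215 + 38.85·275 = 30977.91.
Real growth = 30977.91/27770.13 − 1 = 0.1155.

11.55%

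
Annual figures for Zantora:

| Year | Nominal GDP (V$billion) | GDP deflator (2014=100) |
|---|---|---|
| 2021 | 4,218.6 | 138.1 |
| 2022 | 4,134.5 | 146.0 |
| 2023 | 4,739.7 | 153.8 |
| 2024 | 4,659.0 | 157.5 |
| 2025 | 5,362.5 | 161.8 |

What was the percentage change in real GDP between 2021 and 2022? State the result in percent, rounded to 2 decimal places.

-7.30%

Real GDP 2021 = 4218.6/1.381 = 3054.74.
Real GDP 2022 = 4134.5/1.460 = 2831.85.
Change = 2831.85/3054.74 − 1 = -0.0730.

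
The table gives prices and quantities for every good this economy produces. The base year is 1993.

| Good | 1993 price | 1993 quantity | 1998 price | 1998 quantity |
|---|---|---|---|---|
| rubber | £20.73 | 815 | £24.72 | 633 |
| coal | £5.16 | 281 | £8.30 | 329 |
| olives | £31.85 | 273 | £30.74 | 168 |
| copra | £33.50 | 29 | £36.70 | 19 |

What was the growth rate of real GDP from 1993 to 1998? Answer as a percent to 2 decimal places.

-25.72%

Real GDP 1993 = Nominal GDP 1993 = 20.73·815 + 5.16·281 + 31.85·273 + 33.50·29 = 28011.46.
Real GDP 1998 (at 1993 prices) = 20.73·633 + 5.16·329 + 31.85·168 + 33.50·19 = 20807.03.
Real growth = 20807.03/28011.46 − 1 = -0.2572.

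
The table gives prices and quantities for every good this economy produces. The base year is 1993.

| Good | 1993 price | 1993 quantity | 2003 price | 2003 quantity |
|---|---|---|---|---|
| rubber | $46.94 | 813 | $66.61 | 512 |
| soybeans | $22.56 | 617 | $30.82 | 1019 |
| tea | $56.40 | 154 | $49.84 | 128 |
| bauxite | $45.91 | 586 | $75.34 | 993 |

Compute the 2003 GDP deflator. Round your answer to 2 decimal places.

Nominal GDP 2003 = 66.61·512 + 30.82·1019 + 49.84·128 + 75.34·993 = 146702.04.
Real GDP 2003 (at 1993 prices) = 46.94·512 + 22.56·1019 + 56.40·128 + 45.91·993 = 99829.75.
Deflator = Nominal/Real × 100 = 146702.04/99829.75 × 100 = 146.952.

146.95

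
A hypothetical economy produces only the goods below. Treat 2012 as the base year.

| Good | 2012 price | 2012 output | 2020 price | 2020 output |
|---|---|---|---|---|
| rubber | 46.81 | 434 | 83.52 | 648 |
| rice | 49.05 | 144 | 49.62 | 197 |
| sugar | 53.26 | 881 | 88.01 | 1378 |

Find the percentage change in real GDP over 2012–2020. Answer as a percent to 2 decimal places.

52.61%

Real GDP 2012 = Nominal GDP 2012 = 46.81·434 + 49.05·144 + 53.26·881 = 74300.80.
Real GDP 2020 (at 2012 prices) = 46.81·648 + 49.05·197 + 53.26·1378 = 113388.01.
Real growth = 113388.01/74300.80 − 1 = 0.5261.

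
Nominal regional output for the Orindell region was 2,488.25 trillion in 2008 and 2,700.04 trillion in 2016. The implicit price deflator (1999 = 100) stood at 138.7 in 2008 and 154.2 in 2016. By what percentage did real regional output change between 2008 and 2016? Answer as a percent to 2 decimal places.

Deflate each year: 2008 → 2488.25/1.387 = 1793.98; 2016 → 2700.04/1.542 = 1751.00.
So real regional output changed by 1751.00/1793.98 − 1 = -0.0240, i.e. -2.40%.

-2.40%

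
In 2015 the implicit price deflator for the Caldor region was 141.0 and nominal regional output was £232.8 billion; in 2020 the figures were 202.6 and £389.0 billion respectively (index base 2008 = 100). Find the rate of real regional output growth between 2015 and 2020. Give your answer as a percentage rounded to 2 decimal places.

Deflate each year: 2015 → 232.8/1.410 = 165.11; 2020 → 389.0/2.026 = 192.00.
So real regional output changed by 192.00/165.11 − 1 = 0.1629, i.e. 16.29%.

16.29%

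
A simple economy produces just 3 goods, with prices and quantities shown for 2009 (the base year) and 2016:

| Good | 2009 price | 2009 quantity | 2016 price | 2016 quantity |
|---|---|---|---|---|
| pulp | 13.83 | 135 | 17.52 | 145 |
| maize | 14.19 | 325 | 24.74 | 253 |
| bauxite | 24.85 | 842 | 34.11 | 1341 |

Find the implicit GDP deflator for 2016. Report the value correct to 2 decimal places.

Nominal GDP 2016 = 17.52·145 + 24.74·253 + 34.11·1341 = 54541.13.
Real GDP 2016 (at 2009 prices) = 13.83·145 + 14.19·253 + 24.85·1341 = 38919.27.
Deflator = Nominal/Real × 100 = 54541.13/38919.27 × 100 = 140.139.

140.14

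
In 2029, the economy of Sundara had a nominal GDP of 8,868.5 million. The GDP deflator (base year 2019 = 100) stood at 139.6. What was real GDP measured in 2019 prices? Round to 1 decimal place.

6,352.8 million

Real GDP = Nominal / (GDP deflator/100) = 8868.5 / 1.396 = 6352.79.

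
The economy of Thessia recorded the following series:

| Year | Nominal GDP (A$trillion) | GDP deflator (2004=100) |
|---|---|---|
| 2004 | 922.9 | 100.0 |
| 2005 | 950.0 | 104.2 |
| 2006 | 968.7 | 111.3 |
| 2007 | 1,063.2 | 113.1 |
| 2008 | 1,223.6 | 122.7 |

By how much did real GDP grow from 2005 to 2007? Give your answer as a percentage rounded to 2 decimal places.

Real GDP 2005 = 950.0/1.042 = 911.71.
Real GDP 2007 = 1063.2/1.131 = 940.05.
Change = 940.05/911.71 − 1 = 0.0311.

3.11%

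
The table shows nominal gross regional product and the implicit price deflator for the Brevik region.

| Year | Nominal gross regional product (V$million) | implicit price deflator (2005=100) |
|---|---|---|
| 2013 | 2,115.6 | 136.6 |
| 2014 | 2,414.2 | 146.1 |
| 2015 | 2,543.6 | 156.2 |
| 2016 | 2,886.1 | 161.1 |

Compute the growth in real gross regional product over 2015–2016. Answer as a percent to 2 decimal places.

Real gross regional product 2015 = 2543.6/1.562 = 1628.43.
Real gross regional product 2016 = 2886.1/1.611 = 1791.50.
Change = 1791.50/1628.43 − 1 = 0.1001.

10.01%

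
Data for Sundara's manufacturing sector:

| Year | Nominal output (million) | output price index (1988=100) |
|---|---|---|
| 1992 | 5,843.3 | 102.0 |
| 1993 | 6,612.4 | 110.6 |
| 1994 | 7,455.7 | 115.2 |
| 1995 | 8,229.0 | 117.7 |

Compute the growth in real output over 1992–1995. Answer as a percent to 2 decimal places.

22.04%

Real output 1992 = 5843.3/1.020 = 5728.73.
Real output 1995 = 8229.0/1.177 = 6991.50.
Change = 6991.50/5728.73 − 1 = 0.2204.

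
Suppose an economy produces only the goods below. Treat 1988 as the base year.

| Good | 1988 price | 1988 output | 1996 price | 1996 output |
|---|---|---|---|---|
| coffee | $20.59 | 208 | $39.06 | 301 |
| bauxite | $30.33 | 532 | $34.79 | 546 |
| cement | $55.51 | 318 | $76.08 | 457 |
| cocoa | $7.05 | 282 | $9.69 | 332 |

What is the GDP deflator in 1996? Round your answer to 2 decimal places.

136.21

Nominal GDP 1996 = 39.06·301 + 34.79·546 + 76.08·457 + 9.69·332 = 68738.04.
Real GDP 1996 (at 1988 prices) = 20.59·301 + 30.33·546 + 55.51·457 + 7.05·332 = 50466.44.
Deflator = Nominal/Real × 100 = 68738.04/50466.44 × 100 = 136.205.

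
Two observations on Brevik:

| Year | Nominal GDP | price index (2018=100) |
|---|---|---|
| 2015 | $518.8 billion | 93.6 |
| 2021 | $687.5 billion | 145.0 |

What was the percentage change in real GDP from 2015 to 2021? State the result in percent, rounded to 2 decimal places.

-14.46%

Real GDP 2015 = 518.8 / 0.936 = 554.27.
Real GDP 2021 = 687.5 / 1.450 = 474.14.
Real growth = 474.14 / 554.27 − 1 = -0.1446.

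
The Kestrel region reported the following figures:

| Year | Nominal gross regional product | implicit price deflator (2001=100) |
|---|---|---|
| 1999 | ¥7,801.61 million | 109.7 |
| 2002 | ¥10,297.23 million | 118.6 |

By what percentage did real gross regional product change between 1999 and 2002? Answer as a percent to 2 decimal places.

Deflate each year: 1999 → 7801.61/1.097 = 7111.77; 2002 → 10297.23/1.186 = 8682.32.
So real gross regional product changed by 8682.32/7111.77 − 1 = 0.2208, i.e. 22.08%.

22.08%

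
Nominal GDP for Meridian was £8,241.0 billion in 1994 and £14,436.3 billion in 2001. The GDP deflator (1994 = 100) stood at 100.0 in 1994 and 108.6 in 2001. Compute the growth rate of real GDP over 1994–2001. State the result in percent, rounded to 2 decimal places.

Deflate each year: 1994 → 8241.0/1.000 = 8241.00; 2001 → 14436.3/1.086 = 13293.09.
So real GDP changed by 13293.09/8241.00 − 1 = 0.6130, i.e. 61.30%.

61.30%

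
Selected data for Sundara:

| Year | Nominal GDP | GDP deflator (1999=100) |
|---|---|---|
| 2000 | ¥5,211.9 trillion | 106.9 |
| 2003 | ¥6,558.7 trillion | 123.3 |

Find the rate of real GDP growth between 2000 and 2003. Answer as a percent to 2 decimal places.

9.10%

Real GDP 2000 = 5211.9 / 1.069 = 4875.49.
Real GDP 2003 = 6558.7 / 1.233 = 5319.30.
Real growth = 5319.30 / 4875.49 − 1 = 0.0910.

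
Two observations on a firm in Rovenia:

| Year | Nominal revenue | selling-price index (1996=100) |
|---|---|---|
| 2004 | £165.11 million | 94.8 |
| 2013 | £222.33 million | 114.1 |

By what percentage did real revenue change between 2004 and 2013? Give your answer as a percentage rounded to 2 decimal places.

Real revenue 2004 = 165.11 / 0.948 = 174.17.
Real revenue 2013 = 222.33 / 1.141 = 194.86.
Real growth = 194.86 / 174.17 − 1 = 0.1188.

11.88%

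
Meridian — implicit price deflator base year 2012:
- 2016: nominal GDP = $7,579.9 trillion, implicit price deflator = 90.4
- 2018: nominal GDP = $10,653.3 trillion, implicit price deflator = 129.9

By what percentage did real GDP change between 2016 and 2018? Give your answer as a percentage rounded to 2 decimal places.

-2.19%

Deflate each year: 2016 → 7579.9/0.904 = 8384.85; 2018 → 10653.3/1.299 = 8201.15.
So real GDP changed by 8201.15/8384.85 − 1 = -0.0219, i.e. -2.19%.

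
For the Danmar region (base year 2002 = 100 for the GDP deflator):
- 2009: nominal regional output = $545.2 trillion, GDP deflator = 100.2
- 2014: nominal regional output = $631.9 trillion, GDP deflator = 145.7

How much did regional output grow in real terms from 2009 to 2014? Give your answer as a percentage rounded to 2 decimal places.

-20.29%

Real regional output 2009 = 545.2 / 1.002 = 544.11.
Real regional output 2014 = 631.9 / 1.457 = 433.70.
Real growth = 433.70 / 544.11 − 1 = -0.2029.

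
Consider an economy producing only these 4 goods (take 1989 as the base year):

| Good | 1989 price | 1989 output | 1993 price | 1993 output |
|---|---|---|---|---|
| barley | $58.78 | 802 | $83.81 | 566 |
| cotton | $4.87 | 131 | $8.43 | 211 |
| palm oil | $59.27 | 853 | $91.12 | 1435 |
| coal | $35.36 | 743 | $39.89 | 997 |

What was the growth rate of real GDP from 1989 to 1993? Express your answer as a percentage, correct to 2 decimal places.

Real GDP 1989 = Nominal GDP 1989 = 58.78·802 + 4.87·131 + 59.27·853 + 35.36·743 = 124609.32.
Real GDP 1993 (at 1989 prices) = 58.78·566 + 4.87·211 + 59.27·1435 + 35.36·997 = 154603.42.
Real growth = 154603.42/124609.32 − 1 = 0.2407.

24.07%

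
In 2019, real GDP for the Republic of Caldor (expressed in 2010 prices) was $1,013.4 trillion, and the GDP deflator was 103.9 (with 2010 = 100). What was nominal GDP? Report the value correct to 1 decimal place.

$1,052.9 trillion

Nominal GDP = Real × (GDP deflator/100) = 1013.4 × 1.039 = 1052.92.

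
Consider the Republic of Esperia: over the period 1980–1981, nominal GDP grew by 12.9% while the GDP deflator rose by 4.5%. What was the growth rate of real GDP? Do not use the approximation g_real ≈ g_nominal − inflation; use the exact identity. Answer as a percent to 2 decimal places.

(1 + g_nom) = (1 + g_real)(1 + π), so g_real = 1.1290 / 1.0450 − 1 = 0.08038.

8.04%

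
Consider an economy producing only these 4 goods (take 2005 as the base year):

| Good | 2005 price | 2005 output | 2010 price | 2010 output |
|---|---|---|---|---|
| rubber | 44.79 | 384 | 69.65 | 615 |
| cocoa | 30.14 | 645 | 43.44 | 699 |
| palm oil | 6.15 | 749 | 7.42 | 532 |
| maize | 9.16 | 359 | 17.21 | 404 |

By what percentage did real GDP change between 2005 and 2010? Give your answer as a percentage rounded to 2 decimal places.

Real GDP 2005 = Nominal GDP 2005 = 44.79·384 + 30.14·645 + 6.15·749 + 9.16·359 = 44534.45.
Real GDP 2010 (at 2005 prices) = 44.79·615 + 30.14·699 + 6.15·532 + 9.16·404 = 55586.15.
Real growth = 55586.15/44534.45 − 1 = 0.2482.

24.82%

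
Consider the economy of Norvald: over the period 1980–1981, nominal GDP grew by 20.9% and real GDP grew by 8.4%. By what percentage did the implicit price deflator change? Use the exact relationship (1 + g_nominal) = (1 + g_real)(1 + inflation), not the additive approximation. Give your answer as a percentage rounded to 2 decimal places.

(1 + g_nom) = (1 + g_real)(1 + π), so π = 1.2090 / 1.0840 − 1 = 0.11531.

11.53%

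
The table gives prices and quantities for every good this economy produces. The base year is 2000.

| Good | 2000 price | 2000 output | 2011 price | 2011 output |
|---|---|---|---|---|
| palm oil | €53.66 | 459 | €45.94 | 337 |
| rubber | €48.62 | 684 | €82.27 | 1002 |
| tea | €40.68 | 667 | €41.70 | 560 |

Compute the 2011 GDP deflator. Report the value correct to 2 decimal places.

135.37

Nominal GDP 2011 = 45.94·337 + 82.27·1002 + 41.70·560 = 121268.32.
Real GDP 2011 (at 2000 prices) = 53.66·337 + 48.62·1002 + 40.68·560 = 89581.46.
Deflator = Nominal/Real × 100 = 121268.32/89581.46 × 100 = 135.372.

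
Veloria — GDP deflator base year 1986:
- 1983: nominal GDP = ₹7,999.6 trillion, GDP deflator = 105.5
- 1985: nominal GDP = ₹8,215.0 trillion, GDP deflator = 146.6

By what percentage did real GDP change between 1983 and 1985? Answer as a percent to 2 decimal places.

Deflate each year: 1983 → 7999.6/1.055 = 7582.56; 1985 → 8215.0/1.466 = 5603.68.
So real GDP changed by 5603.68/7582.56 − 1 = -0.2610, i.e. -26.10%.

-26.10%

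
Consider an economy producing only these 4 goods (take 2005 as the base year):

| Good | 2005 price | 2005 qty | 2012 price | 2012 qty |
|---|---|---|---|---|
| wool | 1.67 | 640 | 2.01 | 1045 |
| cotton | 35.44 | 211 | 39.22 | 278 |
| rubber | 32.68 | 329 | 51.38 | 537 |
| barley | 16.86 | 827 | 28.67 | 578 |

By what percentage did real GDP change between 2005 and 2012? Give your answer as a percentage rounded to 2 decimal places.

Real GDP 2005 = Nominal GDP 2005 = 1.67·640 + 35.44·211 + 32.68·329 + 16.86·827 = 33241.58.
Real GDP 2012 (at 2005 prices) = 1.67·1045 + 35.44·278 + 32.68·537 + 16.86·578 = 38891.71.
Real growth = 38891.71/33241.58 − 1 = 0.1700.

17.00%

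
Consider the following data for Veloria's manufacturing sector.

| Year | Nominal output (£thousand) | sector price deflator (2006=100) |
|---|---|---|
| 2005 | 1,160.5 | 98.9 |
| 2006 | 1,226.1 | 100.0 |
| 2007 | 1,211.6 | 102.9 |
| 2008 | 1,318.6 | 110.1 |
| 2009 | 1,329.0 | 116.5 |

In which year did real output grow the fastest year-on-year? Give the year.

2006

2006: real = 1226.1/1.000 = 1226.10; growth vs 2005 (1173.41) = 4.49%.
2007: real = 1211.6/1.029 = 1177.45; growth vs 2006 (1226.10) = -3.97%.
2008: real = 1318.6/1.101 = 1197.64; growth vs 2007 (1177.45) = 1.71%.
2009: real = 1329.0/1.165 = 1140.77; growth vs 2008 (1197.64) = -4.75%.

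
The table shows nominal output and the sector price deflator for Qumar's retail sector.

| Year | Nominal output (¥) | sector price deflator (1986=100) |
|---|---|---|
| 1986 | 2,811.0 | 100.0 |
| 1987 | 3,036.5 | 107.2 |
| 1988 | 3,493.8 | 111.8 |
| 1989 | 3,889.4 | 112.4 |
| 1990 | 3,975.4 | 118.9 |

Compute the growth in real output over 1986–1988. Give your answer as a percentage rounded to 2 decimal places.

11.17%

Real output 1986 = 2811.0/1.000 = 2811.00.
Real output 1988 = 3493.8/1.118 = 3125.04.
Change = 3125.04/2811.00 − 1 = 0.1117.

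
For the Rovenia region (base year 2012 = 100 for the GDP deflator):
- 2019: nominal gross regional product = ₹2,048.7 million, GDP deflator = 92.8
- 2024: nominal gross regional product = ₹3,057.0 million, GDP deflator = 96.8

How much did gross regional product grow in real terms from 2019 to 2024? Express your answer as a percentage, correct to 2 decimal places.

Real gross regional product 2019 = 2048.7 / 0.928 = 2207.65.
Real gross regional product 2024 = 3057.0 / 0.968 = 3158.06.
Real growth = 3158.06 / 2207.65 − 1 = 0.4305.

43.05%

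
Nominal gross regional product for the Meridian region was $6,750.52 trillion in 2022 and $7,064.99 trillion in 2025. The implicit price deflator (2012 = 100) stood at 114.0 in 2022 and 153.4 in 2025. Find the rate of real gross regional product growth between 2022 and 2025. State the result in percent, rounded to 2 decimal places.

Deflate each year: 2022 → 6750.52/1.140 = 5921.51; 2025 → 7064.99/1.534 = 4605.60.
So real gross regional product changed by 4605.60/5921.51 − 1 = -0.2222, i.e. -22.22%.

-22.22%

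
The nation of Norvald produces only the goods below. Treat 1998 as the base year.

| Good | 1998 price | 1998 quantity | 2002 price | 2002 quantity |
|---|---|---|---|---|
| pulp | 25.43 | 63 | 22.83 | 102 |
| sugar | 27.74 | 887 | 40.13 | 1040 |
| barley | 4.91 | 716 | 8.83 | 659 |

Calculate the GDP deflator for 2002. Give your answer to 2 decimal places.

Nominal GDP 2002 = 22.83·102 + 40.13·1040 + 8.83·659 = 49882.83.
Real GDP 2002 (at 1998 prices) = 25.43·102 + 27.74·1040 + 4.91·659 = 34679.15.
Deflator = Nominal/Real × 100 = 49882.83/34679.15 × 100 = 143.841.

143.84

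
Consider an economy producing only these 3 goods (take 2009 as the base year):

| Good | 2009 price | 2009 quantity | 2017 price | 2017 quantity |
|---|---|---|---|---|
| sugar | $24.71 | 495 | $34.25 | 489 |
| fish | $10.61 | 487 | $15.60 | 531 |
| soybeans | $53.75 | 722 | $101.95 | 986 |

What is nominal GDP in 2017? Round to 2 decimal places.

Nominal GDP 2017 = Σ (p_2017 × q_2017) = 34.25·489 + 15.60·531 + 101.95·986 = 125554.55.

$125554.55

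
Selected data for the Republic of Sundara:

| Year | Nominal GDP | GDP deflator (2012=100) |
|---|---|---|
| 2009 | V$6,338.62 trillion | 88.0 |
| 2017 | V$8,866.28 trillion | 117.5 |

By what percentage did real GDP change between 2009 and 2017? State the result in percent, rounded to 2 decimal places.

4.76%

Deflate each year: 2009 → 6338.62/0.880 = 7202.98; 2017 → 8866.28/1.175 = 7545.77.
So real GDP changed by 7545.77/7202.98 − 1 = 0.0476, i.e. 4.76%.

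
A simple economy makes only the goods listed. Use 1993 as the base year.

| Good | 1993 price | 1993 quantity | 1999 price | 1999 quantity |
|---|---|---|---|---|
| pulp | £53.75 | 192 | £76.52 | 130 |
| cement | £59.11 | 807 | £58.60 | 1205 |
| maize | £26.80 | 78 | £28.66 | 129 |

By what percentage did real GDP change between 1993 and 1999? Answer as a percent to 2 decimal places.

Real GDP 1993 = Nominal GDP 1993 = 53.75·192 + 59.11·807 + 26.80·78 = 60112.17.
Real GDP 1999 (at 1993 prices) = 53.75·130 + 59.11·1205 + 26.80·129 = 81672.25.
Real growth = 81672.25/60112.17 − 1 = 0.3587.

35.87%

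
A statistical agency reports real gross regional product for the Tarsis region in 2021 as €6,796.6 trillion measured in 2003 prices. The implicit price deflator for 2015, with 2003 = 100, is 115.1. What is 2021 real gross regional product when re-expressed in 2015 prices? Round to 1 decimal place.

Real gross regional product in 2015 prices = Real gross regional product in 2003 prices × (P_2015/P_2003) = 6796.6 × 1.151 = 7822.89.

€7,822.9 trillion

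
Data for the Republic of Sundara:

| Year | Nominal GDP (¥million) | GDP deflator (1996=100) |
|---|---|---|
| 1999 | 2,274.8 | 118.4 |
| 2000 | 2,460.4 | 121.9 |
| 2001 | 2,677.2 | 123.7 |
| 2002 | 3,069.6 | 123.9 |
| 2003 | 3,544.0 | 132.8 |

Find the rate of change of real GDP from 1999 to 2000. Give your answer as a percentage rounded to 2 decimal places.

5.05%

Real GDP 1999 = 2274.8/1.184 = 1921.28.
Real GDP 2000 = 2460.4/1.219 = 2018.38.
Change = 2018.38/1921.28 − 1 = 0.0505.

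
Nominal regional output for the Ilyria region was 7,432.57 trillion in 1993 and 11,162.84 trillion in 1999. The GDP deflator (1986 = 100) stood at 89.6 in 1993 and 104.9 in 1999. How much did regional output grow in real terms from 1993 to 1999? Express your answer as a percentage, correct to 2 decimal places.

28.28%

Real regional output 1993 = 7432.57 / 0.896 = 8295.28.
Real regional output 1999 = 11162.84 / 1.049 = 10641.41.
Real growth = 10641.41 / 8295.28 − 1 = 0.2828.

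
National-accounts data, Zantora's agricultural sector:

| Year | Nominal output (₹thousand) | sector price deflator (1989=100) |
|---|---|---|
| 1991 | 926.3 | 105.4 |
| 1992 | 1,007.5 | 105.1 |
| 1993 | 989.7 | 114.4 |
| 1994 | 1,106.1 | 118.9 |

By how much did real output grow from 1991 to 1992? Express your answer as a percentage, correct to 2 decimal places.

9.08%

Real output 1991 = 926.3/1.054 = 878.84.
Real output 1992 = 1007.5/1.051 = 958.61.
Change = 958.61/878.84 − 1 = 0.0908.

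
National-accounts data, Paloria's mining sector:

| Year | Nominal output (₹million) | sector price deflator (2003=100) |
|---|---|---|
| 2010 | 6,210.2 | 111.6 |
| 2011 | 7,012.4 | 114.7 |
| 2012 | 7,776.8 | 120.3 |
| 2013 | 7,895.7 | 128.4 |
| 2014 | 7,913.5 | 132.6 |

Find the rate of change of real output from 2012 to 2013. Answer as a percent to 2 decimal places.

-4.88%

Real output 2012 = 7776.8/1.203 = 6464.51.
Real output 2013 = 7895.7/1.284 = 6149.30.
Change = 6149.30/6464.51 − 1 = -0.0488.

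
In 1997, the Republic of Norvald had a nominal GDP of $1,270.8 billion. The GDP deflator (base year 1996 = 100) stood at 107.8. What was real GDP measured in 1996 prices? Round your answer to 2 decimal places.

Real GDP = Nominal / (GDP deflator/100) = 1270.8 / 1.078 = 1178.85.

$1,178.85 billion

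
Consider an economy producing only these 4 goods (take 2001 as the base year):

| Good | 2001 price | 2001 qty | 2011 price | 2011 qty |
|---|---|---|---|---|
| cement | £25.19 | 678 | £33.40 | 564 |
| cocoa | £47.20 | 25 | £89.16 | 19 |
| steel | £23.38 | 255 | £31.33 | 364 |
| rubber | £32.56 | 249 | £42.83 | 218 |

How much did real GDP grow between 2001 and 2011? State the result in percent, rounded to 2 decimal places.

Real GDP 2001 = Nominal GDP 2001 = 25.19·678 + 47.20·25 + 23.38·255 + 32.56·249 = 32328.16.
Real GDP 2011 (at 2001 prices) = 25.19·564 + 47.20·19 + 23.38·364 + 32.56·218 = 30712.36.
Real growth = 30712.36/32328.16 − 1 = -0.0500.

-5.00%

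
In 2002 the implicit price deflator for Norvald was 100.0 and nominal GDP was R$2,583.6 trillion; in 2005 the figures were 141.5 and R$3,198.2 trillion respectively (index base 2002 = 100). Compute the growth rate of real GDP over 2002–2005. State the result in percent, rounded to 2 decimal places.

Real GDP 2002 = 2583.6 / 1.000 = 2583.60.
Real GDP 2005 = 3198.2 / 1.415 = 2260.21.
Real growth = 2260.21 / 2583.60 − 1 = -0.1252.

-12.52%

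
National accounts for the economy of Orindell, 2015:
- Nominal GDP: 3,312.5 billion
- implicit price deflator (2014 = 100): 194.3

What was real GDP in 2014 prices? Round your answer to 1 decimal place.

1,704.8 billion

Real GDP = Nominal / (implicit price deflator/100) = 3312.5 / 1.943 = 1704.84.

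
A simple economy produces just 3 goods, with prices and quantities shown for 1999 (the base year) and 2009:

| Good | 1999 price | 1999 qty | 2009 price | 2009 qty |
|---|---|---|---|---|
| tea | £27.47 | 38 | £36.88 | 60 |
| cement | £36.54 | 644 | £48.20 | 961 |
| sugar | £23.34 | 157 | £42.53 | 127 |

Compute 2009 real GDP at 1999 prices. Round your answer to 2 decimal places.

Real GDP 2009 = Σ (p_1999 × q_2009) = 27.47·60 + 36.54·961 + 23.34·127 = 39727.32.

£39727.32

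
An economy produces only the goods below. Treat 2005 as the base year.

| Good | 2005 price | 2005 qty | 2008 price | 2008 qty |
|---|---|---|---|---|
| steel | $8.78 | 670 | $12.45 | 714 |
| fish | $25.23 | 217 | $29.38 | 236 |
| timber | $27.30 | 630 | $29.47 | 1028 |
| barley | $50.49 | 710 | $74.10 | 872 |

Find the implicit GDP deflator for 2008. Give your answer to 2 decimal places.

131.33

Nominal GDP 2008 = 12.45·714 + 29.38·236 + 29.47·1028 + 74.10·872 = 110733.34.
Real GDP 2008 (at 2005 prices) = 8.78·714 + 25.23·236 + 27.30·1028 + 50.49·872 = 84314.88.
Deflator = Nominal/Real × 100 = 110733.34/84314.88 × 100 = 131.333.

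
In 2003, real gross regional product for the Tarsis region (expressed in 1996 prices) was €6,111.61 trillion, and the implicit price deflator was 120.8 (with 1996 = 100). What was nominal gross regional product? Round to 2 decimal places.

€7,382.82 trillion

Nominal gross regional product = Real × (implicit price deflator/100) = 6111.61 × 1.208 = 7382.82.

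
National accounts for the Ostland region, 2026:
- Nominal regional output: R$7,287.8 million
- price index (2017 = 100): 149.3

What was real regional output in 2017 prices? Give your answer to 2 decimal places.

Real regional output = Nominal / (price index/100) = 7287.8 / 1.493 = 4881.31.

R$4,881.31 million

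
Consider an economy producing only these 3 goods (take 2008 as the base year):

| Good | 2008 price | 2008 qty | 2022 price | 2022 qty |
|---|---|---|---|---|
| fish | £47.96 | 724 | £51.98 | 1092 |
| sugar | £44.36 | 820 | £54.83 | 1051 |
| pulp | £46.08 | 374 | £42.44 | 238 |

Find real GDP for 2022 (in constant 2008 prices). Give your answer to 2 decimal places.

Real GDP 2022 = Σ (p_2008 × q_2022) = 47.96·1092 + 44.36·1051 + 46.08·238 = 109961.72.

£109961.72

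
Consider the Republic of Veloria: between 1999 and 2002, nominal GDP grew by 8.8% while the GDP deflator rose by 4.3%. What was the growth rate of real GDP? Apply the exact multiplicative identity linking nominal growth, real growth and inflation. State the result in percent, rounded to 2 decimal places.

4.31%

(1 + g_nom) = (1 + g_real)(1 + π), so g_real = 1.0880 / 1.0430 − 1 = 0.04314.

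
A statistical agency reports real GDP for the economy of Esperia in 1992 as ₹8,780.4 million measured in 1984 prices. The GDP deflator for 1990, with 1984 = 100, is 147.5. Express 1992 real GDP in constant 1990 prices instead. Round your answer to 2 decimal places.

₹12,951.09 million

Real GDP in 1990 prices = Real GDP in 1984 prices × (P_1990/P_1984) = 8780.4 × 1.475 = 12951.09.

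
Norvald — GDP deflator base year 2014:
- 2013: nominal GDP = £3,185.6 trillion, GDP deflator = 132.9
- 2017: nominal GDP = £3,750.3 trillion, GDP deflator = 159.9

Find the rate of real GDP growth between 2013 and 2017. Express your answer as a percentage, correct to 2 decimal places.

Deflate each year: 2013 → 3185.6/1.329 = 2396.99; 2017 → 3750.3/1.599 = 2345.40.
So real GDP changed by 2345.40/2396.99 − 1 = -0.0215, i.e. -2.15%.

-2.15%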